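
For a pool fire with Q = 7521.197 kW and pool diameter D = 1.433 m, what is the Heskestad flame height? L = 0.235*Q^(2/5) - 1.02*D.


Q^(2/5) = 35.523
0.235 * Q^(2/5) = 8.3480
1.02 * D = 1.4617
L = 6.8863 m

6.8863 m


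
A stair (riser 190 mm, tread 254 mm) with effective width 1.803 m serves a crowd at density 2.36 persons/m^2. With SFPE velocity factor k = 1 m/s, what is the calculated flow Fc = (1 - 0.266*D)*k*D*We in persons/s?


1 - 0.266*D = 1 - 0.266*2.36 = 0.37224
Fs = 0.37224 * 1 * 2.36 = 0.87849 persons/(s*m)
Fc = 0.87849 * 1.803 = 1.5839 persons/s

1.5839 persons/s


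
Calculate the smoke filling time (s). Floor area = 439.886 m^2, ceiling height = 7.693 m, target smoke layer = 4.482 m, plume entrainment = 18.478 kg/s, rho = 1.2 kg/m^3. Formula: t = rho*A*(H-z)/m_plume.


H - z = 3.211 m
t = 1.2 * 439.886 * 3.211 / 18.478 = 91.729 s

91.729 s


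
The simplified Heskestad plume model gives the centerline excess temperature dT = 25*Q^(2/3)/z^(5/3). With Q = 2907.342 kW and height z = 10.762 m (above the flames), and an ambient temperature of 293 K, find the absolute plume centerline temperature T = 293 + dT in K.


Q^(2/3) = 203.70
z^(5/3) = 52.459
dT = 25 * 203.70 / 52.459 = 97.077 K
T = 293 + 97.077 = 390.08 K

390.08 K


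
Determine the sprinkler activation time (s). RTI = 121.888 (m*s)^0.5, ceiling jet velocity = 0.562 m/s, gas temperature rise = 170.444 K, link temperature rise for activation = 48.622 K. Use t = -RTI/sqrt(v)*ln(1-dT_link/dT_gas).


dT_link/dT_gas = 0.28527
ln(1 - 0.28527) = -0.33585
t = -121.888 / sqrt(0.562) * -0.33585 = 54.605 s

54.605 s


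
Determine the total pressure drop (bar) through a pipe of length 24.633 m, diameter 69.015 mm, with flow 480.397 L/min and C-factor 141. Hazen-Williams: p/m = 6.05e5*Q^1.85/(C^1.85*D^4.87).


Q^1.85 = 91403
C^1.85 = 9463.6
D^4.87 = 9.0293e+08
p/m = 0.0064715 bar/m
p_total = 0.0064715 * 24.633 = 0.15941 bar

0.15941 bar


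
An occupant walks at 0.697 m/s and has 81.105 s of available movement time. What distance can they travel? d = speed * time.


d = 0.697 * 81.105 = 56.530 m

56.530 m


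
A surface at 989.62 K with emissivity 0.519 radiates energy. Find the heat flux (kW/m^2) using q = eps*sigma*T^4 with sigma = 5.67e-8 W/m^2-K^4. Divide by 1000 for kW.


T^4 = 9.5912e+11
q = 0.519 * 5.67e-8 * 9.5912e+11 / 1000 = 28.224 kW/m^2

28.224 kW/m^2


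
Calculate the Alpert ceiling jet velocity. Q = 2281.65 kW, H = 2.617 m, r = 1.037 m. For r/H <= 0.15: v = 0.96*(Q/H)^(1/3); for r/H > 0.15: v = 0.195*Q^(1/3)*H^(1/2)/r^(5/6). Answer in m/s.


r/H = 1.037 / 2.617 = 0.39626
r/H > 0.15, so v = 0.195*Q^(1/3)*H^(1/2)/r^(5/6)
Q^(1/3) = 13.165
H^(1/2) = 1.6177
r^(5/6) = 1.0307
v = 0.195 * 13.165 * 1.6177 / 1.0307 = 4.0291 m/s

4.0291 m/s


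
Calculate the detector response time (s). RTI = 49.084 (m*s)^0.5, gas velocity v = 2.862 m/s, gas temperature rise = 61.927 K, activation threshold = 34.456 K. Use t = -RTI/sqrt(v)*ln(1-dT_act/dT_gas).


dT_act/dT_gas = 0.55640
ln(1 - 0.55640) = -0.81283
t = -49.084 / sqrt(2.862) * -0.81283 = 23.583 s

23.583 s


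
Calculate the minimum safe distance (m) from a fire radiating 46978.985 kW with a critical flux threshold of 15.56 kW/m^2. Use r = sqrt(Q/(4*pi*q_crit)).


4*pi*q_crit = 195.53
Q/(4*pi*q_crit) = 240.26
r = sqrt(240.26) = 15.500 m

15.500 m


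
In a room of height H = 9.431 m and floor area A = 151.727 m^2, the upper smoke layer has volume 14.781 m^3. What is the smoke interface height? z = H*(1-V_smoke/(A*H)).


V/(A*H) = 0.010330
1 - 0.010330 = 0.98967
z = 9.431 * 0.98967 = 9.3336 m

9.3336 m


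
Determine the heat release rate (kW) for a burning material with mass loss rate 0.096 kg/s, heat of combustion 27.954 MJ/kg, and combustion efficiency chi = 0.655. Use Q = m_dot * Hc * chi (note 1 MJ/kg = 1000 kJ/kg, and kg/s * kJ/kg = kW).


Hc = 27.954 MJ/kg = 27.954 * 1000 kJ/kg = 27954 kJ/kg
Q = 0.096 kg/s * 27954 kJ/kg * 0.655 = 1757.7 kW

1757.7 kW


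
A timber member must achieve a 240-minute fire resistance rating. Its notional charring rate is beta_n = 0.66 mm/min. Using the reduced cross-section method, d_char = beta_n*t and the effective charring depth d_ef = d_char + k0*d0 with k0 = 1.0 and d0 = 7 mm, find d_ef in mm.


d_char = 0.66 * 240 = 158.4 mm
d_ef = 158.4 + 1.0*7 = 165.4 mm

165.4 mm


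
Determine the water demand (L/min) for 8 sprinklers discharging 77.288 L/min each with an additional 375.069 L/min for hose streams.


Sprinkler demand = 8 * 77.288 = 618.304 L/min
Total = 618.304 + 375.069 = 993.373 L/min

993.373 L/min


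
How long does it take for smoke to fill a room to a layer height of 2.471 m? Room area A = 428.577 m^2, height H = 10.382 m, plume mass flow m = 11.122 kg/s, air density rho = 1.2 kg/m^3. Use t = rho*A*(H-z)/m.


H - z = 7.911 m
t = 1.2 * 428.577 * 7.911 / 11.122 = 365.81 s

365.81 s


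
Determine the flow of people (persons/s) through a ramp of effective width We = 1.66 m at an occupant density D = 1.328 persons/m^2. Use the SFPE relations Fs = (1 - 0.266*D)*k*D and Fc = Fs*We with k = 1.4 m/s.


1 - 0.266*D = 1 - 0.266*1.328 = 0.64675
Fs = 0.64675 * 1.4 * 1.328 = 1.2024 persons/(s*m)
Fc = 1.2024 * 1.66 = 1.9961 persons/s

1.9961 persons/s


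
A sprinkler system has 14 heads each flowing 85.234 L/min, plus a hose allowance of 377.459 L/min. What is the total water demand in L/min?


Sprinkler demand = 14 * 85.234 = 1193.276 L/min
Total = 1193.276 + 377.459 = 1570.735 L/min

1570.735 L/min


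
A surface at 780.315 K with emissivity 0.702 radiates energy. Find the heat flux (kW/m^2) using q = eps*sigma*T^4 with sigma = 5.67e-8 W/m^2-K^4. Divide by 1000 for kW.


T^4 = 3.7075e+11
q = 0.702 * 5.67e-8 * 3.7075e+11 / 1000 = 14.757 kW/m^2

14.757 kW/m^2


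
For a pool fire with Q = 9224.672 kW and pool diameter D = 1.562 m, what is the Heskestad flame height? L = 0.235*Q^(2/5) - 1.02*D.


Q^(2/5) = 38.546
0.235 * Q^(2/5) = 9.0583
1.02 * D = 1.5932
L = 7.4651 m

7.4651 m


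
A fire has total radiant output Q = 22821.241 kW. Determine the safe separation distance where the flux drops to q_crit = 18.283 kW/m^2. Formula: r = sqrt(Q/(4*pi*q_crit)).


4*pi*q_crit = 229.75
Q/(4*pi*q_crit) = 99.330
r = sqrt(99.330) = 9.9665 m

9.9665 m


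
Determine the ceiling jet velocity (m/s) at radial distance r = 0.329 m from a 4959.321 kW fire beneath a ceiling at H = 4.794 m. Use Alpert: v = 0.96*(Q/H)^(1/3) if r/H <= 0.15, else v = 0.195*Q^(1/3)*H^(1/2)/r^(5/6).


r/H = 0.329 / 4.794 = 0.068627
r/H <= 0.15, so v = 0.96*(Q/H)^(1/3)
Q/H = 1034.5
(Q/H)^(1/3) = 10.114
v = 0.96 * 10.114 = 9.7091 m/s

9.7091 m/s


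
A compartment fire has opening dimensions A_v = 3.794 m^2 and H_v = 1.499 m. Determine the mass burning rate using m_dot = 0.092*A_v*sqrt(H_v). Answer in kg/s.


sqrt(H_v) = 1.2243
m_dot = 0.092 * 3.794 * 1.2243 = 0.42735 kg/s

0.42735 kg/s


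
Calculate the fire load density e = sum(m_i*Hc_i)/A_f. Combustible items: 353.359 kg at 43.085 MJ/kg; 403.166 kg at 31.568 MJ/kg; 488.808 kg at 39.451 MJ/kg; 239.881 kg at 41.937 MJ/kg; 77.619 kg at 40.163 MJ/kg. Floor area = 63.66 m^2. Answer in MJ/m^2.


Total energy = 353.359*43.085 + 403.166*31.568 + 488.808*39.451 + 239.881*41.937 + 77.619*40.163
= 15224.47 + 12727.14 + 19283.96 + 10059.89 + 3117.412
= 60412.88 MJ
e = 60412.88 / 63.66 = 948.99 MJ/m^2

948.99 MJ/m^2


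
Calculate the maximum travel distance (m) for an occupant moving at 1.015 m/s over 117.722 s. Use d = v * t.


d = 1.015 * 117.722 = 119.49 m

119.49 m


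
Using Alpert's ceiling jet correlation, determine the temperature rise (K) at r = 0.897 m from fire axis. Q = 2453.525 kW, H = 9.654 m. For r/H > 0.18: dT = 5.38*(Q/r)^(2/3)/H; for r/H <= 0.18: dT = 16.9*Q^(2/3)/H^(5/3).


r/H = 0.897 / 9.654 = 0.092915
r/H <= 0.18, so dT = 16.9*Q^(2/3)/H^(5/3)
Q^(2/3) = 181.91
H^(5/3) = 43.770
dT = 16.9 * 181.91 / 43.770 = 70.237 K

70.237 K


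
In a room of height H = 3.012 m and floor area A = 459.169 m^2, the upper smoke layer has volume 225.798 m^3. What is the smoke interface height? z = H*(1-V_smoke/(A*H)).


V/(A*H) = 0.16326
1 - 0.16326 = 0.83674
z = 3.012 * 0.83674 = 2.5202 m

2.5202 m


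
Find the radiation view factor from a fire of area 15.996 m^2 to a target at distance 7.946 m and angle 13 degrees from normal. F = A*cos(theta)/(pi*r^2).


cos(13 deg) = 0.97437
pi*r^2 = 198.36
F = 15.996 * 0.97437 / 198.36 = 0.078576

0.078576


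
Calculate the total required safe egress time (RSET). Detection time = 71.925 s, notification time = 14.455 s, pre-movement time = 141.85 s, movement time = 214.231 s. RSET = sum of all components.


Total = 71.925 + 14.455 + 141.85 + 214.231 = 442.461 s

442.461 s


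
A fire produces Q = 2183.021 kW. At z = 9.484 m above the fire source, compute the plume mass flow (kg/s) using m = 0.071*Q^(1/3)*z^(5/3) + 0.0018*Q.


Q^(1/3) = 12.972
z^(5/3) = 42.493
First term = 0.071 * 12.972 * 42.493 = 39.138
Second term = 0.0018 * 2183.021 = 3.9294
m = 43.067 kg/s

43.067 kg/s


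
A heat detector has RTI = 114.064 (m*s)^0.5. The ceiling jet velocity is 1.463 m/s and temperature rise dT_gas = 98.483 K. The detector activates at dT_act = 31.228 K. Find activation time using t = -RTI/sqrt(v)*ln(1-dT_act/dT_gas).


dT_act/dT_gas = 0.31709
ln(1 - 0.31709) = -0.38139
t = -114.064 / sqrt(1.463) * -0.38139 = 35.967 s

35.967 s


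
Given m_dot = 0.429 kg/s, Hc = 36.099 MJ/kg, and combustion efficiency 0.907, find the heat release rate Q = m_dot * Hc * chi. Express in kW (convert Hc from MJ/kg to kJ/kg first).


Hc = 36.099 MJ/kg = 36.099 * 1000 kJ/kg = 36099 kJ/kg
Q = 0.429 kg/s * 36099 kJ/kg * 0.907 = 14046 kW

14046 kW


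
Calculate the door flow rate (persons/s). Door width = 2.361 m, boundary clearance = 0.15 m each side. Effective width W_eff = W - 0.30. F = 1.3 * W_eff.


W_eff = 2.361 - 0.30 = 2.061 m
F = 1.3 * 2.061 = 2.6793 persons/s

2.6793 persons/s


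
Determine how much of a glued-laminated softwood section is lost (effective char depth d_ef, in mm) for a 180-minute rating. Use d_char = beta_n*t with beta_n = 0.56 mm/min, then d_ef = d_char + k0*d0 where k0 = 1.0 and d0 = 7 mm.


d_char = 0.56 * 180 = 100.8 mm
d_ef = 100.8 + 1.0*7 = 107.8 mm

107.8 mm


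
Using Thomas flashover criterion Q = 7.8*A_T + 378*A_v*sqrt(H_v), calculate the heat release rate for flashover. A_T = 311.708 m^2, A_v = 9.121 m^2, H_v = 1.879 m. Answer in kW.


7.8*A_T = 2431.3
sqrt(H_v) = 1.3708
378*A_v*sqrt(H_v) = 4726.0
Q = 2431.3 + 4726.0 = 7157.4 kW

7157.4 kW


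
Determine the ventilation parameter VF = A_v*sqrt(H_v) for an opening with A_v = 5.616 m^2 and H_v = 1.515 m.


sqrt(H_v) = 1.2309
VF = 5.616 * 1.2309 = 6.9125 m^(5/2)

6.9125 m^(5/2)


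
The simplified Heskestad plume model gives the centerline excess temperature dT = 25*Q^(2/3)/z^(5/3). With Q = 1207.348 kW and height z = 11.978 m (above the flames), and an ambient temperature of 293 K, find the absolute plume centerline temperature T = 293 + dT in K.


Q^(2/3) = 113.38
z^(5/3) = 62.706
dT = 25 * 113.38 / 62.706 = 45.205 K
T = 293 + 45.205 = 338.21 K

338.21 K


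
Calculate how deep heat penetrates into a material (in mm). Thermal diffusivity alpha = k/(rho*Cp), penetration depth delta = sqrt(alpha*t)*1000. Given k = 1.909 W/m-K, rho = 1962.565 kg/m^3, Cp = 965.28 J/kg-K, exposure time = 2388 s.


alpha = 1.909 / (1962.565 * 965.28) = 1.0077e-06 m^2/s
alpha * t = 0.0024064
delta = sqrt(0.0024064) * 1000 = 49.055 mm

49.055 mm


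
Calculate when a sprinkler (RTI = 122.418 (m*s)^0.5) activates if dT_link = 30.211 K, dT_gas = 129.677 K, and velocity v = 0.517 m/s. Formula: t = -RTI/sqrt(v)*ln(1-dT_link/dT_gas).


dT_link/dT_gas = 0.23297
ln(1 - 0.23297) = -0.26523
t = -122.418 / sqrt(0.517) * -0.26523 = 45.157 s

45.157 s


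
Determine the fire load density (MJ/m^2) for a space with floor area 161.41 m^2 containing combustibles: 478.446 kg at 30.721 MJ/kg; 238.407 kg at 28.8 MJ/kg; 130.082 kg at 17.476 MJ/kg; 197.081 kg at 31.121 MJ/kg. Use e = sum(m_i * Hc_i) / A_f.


Total energy = 478.446*30.721 + 238.407*28.8 + 130.082*17.476 + 197.081*31.121
= 14698.34 + 6866.122 + 2273.313 + 6133.358
= 29971.13 MJ
e = 29971.13 / 161.41 = 185.68 MJ/m^2

185.68 MJ/m^2


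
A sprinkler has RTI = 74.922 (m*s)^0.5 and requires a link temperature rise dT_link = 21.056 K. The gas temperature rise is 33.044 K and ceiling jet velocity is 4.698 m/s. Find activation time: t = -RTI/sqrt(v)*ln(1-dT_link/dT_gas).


dT_link/dT_gas = 0.63721
ln(1 - 0.63721) = -1.0139
t = -74.922 / sqrt(4.698) * -1.0139 = 35.048 s

35.048 s


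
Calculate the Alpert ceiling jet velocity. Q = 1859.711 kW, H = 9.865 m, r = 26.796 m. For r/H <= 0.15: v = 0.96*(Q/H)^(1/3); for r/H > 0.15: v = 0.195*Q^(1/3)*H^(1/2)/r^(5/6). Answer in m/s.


r/H = 26.796 / 9.865 = 2.7163
r/H > 0.15, so v = 0.195*Q^(1/3)*H^(1/2)/r^(5/6)
Q^(1/3) = 12.297
H^(1/2) = 3.1409
r^(5/6) = 15.490
v = 0.195 * 12.297 * 3.1409 / 15.490 = 0.48623 m/s

0.48623 m/s


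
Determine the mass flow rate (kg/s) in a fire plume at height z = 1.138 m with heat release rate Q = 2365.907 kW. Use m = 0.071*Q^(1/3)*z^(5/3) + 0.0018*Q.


Q^(1/3) = 13.325
z^(5/3) = 1.2404
First term = 0.071 * 13.325 * 1.2404 = 1.1735
Second term = 0.0018 * 2365.907 = 4.2586
m = 5.4322 kg/s

5.4322 kg/s


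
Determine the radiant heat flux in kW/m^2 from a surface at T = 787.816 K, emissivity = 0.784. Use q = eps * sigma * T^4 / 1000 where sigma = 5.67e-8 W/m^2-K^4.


T^4 = 3.8521e+11
q = 0.784 * 5.67e-8 * 3.8521e+11 / 1000 = 17.124 kW/m^2

17.124 kW/m^2


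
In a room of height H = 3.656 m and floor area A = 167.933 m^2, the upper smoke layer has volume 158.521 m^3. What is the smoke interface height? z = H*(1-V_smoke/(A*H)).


V/(A*H) = 0.25819
1 - 0.25819 = 0.74181
z = 3.656 * 0.74181 = 2.7120 m

2.7120 m


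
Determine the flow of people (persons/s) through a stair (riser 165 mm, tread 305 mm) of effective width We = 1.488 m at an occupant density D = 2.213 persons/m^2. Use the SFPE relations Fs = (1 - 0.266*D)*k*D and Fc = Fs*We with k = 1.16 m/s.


1 - 0.266*D = 1 - 0.266*2.213 = 0.41134
Fs = 0.41134 * 1.16 * 2.213 = 1.0559 persons/(s*m)
Fc = 1.0559 * 1.488 = 1.5713 persons/s

1.5713 persons/s


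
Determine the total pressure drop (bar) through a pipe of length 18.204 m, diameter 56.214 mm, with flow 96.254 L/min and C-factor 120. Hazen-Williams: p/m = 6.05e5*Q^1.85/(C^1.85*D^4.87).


Q^1.85 = 4670.1
C^1.85 = 7022.4
D^4.87 = 3.3246e+08
p/m = 0.0012102 bar/m
p_total = 0.0012102 * 18.204 = 0.022030 bar

0.022030 bar


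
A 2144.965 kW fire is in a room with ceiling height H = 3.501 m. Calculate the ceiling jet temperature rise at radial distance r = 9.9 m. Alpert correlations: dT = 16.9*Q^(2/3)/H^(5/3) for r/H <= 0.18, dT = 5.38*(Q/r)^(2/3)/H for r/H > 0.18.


r/H = 9.9 / 3.501 = 2.8278
r/H > 0.18, so dT = 5.38*(Q/r)^(2/3)/H
Q/r = 216.66
(Q/r)^(2/3) = 36.074
dT = 5.38 * 36.074 / 3.501 = 55.435 K

55.435 K


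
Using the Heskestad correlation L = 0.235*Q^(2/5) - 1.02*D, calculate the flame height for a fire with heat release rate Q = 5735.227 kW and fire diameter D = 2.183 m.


Q^(2/5) = 31.873
0.235 * Q^(2/5) = 7.4901
1.02 * D = 2.2267
L = 5.2634 m

5.2634 m


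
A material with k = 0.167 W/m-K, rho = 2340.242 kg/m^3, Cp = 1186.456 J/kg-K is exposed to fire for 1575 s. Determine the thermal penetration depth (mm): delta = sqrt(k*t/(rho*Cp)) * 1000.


alpha = 0.167 / (2340.242 * 1186.456) = 6.0146e-08 m^2/s
alpha * t = 9.4729e-05
delta = sqrt(9.4729e-05) * 1000 = 9.7329 mm

9.7329 mm


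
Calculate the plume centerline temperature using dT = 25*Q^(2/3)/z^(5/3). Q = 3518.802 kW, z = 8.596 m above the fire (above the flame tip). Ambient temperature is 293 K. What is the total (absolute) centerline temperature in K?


Q^(2/3) = 231.35
z^(5/3) = 36.071
dT = 25 * 231.35 / 36.071 = 160.34 K
T = 293 + 160.34 = 453.34 K

453.34 K


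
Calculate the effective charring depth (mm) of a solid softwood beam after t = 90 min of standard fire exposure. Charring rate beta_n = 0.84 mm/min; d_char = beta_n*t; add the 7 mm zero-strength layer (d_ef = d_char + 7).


d_char = 0.84 * 90 = 75.6 mm
d_ef = 75.6 + 1.0*7 = 82.6 mm

82.6 mm


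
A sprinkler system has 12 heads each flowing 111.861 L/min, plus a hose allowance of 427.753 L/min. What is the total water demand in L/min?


Sprinkler demand = 12 * 111.861 = 1342.332 L/min
Total = 1342.332 + 427.753 = 1770.085 L/min

1770.085 L/min


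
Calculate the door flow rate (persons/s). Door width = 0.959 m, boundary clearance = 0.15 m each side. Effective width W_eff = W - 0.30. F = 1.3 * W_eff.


W_eff = 0.959 - 0.30 = 0.659 m
F = 1.3 * 0.659 = 0.85670 persons/s

0.85670 persons/s


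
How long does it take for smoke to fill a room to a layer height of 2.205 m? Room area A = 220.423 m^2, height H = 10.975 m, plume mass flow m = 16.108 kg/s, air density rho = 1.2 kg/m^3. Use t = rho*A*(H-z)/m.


H - z = 8.77 m
t = 1.2 * 220.423 * 8.77 / 16.108 = 144.01 s

144.01 s


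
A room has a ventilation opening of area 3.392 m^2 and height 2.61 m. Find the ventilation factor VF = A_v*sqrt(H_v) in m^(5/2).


sqrt(H_v) = 1.6155
VF = 3.392 * 1.6155 = 5.4799 m^(5/2)

5.4799 m^(5/2)


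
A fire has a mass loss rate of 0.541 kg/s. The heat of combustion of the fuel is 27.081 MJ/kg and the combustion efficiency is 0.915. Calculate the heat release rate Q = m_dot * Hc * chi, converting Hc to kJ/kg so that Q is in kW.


Hc = 27.081 MJ/kg = 27.081 * 1000 kJ/kg = 27081 kJ/kg
Q = 0.541 kg/s * 27081 kJ/kg * 0.915 = 13406 kW

13406 kW


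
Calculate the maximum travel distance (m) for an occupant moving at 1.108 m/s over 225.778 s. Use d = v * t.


d = 1.108 * 225.778 = 250.16 m

250.16 m


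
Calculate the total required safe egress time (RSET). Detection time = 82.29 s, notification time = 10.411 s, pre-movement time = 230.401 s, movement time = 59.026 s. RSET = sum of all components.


Total = 82.29 + 10.411 + 230.401 + 59.026 = 382.128 s

382.128 s


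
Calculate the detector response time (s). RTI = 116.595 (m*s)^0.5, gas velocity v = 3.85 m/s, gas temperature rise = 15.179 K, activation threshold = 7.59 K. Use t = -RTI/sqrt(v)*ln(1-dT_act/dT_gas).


dT_act/dT_gas = 0.50003
ln(1 - 0.50003) = -0.69321
t = -116.595 / sqrt(3.85) * -0.69321 = 41.192 s

41.192 s


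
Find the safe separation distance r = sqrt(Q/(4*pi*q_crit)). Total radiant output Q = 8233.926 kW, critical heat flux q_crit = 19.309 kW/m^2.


4*pi*q_crit = 242.64
Q/(4*pi*q_crit) = 33.934
r = sqrt(33.934) = 5.8253 m

5.8253 m


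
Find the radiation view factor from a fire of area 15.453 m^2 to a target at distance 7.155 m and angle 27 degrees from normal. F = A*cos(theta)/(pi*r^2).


cos(27 deg) = 0.89101
pi*r^2 = 160.83
F = 15.453 * 0.89101 / 160.83 = 0.085610

0.085610


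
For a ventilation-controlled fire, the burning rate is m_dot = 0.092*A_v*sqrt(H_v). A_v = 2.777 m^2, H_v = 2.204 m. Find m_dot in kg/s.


sqrt(H_v) = 1.4846
m_dot = 0.092 * 2.777 * 1.4846 = 0.37929 kg/s

0.37929 kg/s


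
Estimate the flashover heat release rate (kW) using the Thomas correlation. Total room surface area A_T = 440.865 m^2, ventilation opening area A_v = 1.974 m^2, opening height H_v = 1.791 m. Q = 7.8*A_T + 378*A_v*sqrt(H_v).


7.8*A_T = 3438.747
sqrt(H_v) = 1.3383
378*A_v*sqrt(H_v) = 998.59
Q = 3438.747 + 998.59 = 4437.3 kW

4437.3 kW


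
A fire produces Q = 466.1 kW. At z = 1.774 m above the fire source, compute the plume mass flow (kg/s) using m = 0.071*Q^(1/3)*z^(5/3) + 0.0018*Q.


Q^(1/3) = 7.7534
z^(5/3) = 2.5997
First term = 0.071 * 7.7534 * 2.5997 = 1.4311
Second term = 0.0018 * 466.1 = 0.83898
m = 2.2701 kg/s

2.2701 kg/s


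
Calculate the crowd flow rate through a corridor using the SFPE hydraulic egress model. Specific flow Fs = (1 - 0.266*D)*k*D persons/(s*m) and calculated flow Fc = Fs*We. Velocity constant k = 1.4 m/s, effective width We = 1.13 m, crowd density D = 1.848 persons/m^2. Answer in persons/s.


1 - 0.266*D = 1 - 0.266*1.848 = 0.50843
Fs = 0.50843 * 1.4 * 1.848 = 1.3154 persons/(s*m)
Fc = 1.3154 * 1.13 = 1.4864 persons/s

1.4864 persons/s


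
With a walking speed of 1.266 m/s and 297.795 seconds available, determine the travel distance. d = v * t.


d = 1.266 * 297.795 = 377.01 m

377.01 m


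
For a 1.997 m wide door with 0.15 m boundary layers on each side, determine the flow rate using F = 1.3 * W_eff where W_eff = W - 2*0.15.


W_eff = 1.997 - 0.30 = 1.697 m
F = 1.3 * 1.697 = 2.2061 persons/s

2.2061 persons/s


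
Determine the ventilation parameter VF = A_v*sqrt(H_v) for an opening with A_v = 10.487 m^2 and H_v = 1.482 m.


sqrt(H_v) = 1.2174
VF = 10.487 * 1.2174 = 12.767 m^(5/2)

12.767 m^(5/2)


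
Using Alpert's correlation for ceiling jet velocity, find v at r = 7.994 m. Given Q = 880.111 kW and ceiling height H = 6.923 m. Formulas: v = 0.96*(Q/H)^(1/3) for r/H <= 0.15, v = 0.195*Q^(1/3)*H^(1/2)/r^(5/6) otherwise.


r/H = 7.994 / 6.923 = 1.1547
r/H > 0.15, so v = 0.195*Q^(1/3)*H^(1/2)/r^(5/6)
Q^(1/3) = 9.5832
H^(1/2) = 2.6312
r^(5/6) = 5.6533
v = 0.195 * 9.5832 * 2.6312 / 5.6533 = 0.86974 m/s

0.86974 m/s


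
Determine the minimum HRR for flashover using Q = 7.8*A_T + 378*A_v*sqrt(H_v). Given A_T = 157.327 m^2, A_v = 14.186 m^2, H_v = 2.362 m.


7.8*A_T = 1227.2
sqrt(H_v) = 1.5369
378*A_v*sqrt(H_v) = 8241.2
Q = 1227.2 + 8241.2 = 9468.4 kW

9468.4 kW


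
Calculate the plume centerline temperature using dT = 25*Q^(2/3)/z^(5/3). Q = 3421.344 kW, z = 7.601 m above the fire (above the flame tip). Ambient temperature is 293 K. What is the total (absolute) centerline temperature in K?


Q^(2/3) = 227.06
z^(5/3) = 29.384
dT = 25 * 227.06 / 29.384 = 193.18 K
T = 293 + 193.18 = 486.18 K

486.18 K


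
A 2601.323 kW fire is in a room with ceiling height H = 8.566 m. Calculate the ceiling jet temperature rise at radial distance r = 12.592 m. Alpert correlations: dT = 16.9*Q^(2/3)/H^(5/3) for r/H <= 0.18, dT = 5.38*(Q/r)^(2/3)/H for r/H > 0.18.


r/H = 12.592 / 8.566 = 1.4700
r/H > 0.18, so dT = 5.38*(Q/r)^(2/3)/H
Q/r = 206.59
(Q/r)^(2/3) = 34.946
dT = 5.38 * 34.946 / 8.566 = 21.948 K

21.948 K


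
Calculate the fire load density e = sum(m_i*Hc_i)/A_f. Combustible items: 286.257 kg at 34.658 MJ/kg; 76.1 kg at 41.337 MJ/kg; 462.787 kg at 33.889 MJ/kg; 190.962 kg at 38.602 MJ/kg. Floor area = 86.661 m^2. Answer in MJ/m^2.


Total energy = 286.257*34.658 + 76.1*41.337 + 462.787*33.889 + 190.962*38.602
= 9921.095 + 3145.746 + 15683.39 + 7371.515
= 36121.74 MJ
e = 36121.74 / 86.661 = 416.82 MJ/m^2

416.82 MJ/m^2


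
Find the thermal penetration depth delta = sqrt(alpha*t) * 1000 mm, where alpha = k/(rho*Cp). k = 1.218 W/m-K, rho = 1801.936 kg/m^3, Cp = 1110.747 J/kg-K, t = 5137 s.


alpha = 1.218 / (1801.936 * 1110.747) = 6.0855e-07 m^2/s
alpha * t = 0.0031261
delta = sqrt(0.0031261) * 1000 = 55.912 mm

55.912 mm


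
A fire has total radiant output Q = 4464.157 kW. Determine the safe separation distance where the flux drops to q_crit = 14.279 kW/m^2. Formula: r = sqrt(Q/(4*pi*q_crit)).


4*pi*q_crit = 179.44
Q/(4*pi*q_crit) = 24.879
r = sqrt(24.879) = 4.9879 m

4.9879 m


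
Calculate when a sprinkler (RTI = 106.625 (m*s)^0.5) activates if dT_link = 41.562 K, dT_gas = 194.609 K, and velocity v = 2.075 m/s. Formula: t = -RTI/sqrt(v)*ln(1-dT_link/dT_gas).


dT_link/dT_gas = 0.21357
ln(1 - 0.21357) = -0.24025
t = -106.625 / sqrt(2.075) * -0.24025 = 17.783 s

17.783 s


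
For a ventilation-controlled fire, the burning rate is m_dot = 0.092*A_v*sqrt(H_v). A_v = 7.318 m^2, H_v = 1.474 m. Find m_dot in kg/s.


sqrt(H_v) = 1.2141
m_dot = 0.092 * 7.318 * 1.2141 = 0.81739 kg/s

0.81739 kg/s


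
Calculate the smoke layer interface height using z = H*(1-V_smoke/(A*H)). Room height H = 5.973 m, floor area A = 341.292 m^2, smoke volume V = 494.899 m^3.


V/(A*H) = 0.24277
1 - 0.24277 = 0.75723
z = 5.973 * 0.75723 = 4.5229 m

4.5229 m


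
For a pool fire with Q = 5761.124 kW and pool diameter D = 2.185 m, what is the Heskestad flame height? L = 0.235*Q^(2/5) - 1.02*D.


Q^(2/5) = 31.930
0.235 * Q^(2/5) = 7.5036
1.02 * D = 2.2287
L = 5.2749 m

5.2749 m


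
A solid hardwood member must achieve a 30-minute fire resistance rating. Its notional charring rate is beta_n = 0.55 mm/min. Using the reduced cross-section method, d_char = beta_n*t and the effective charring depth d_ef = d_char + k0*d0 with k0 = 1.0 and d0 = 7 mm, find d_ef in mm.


d_char = 0.55 * 30 = 16.5 mm
d_ef = 16.5 + 1.0*7 = 23.5 mm

23.5 mm


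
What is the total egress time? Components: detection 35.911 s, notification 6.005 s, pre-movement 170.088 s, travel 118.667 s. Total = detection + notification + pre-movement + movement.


Total = 35.911 + 6.005 + 170.088 + 118.667 = 330.671 s

330.671 s


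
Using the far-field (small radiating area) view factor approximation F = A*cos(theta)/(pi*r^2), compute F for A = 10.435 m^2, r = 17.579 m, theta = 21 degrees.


cos(21 deg) = 0.93358
pi*r^2 = 970.82
F = 10.435 * 0.93358 / 970.82 = 0.010035

0.010035


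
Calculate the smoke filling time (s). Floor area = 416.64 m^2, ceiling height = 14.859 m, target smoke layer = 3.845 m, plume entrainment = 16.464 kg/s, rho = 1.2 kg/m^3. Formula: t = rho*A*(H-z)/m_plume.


H - z = 11.014 m
t = 1.2 * 416.64 * 11.014 / 16.464 = 334.47 s

334.47 s


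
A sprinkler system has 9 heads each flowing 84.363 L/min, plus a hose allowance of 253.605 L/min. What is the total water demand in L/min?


Sprinkler demand = 9 * 84.363 = 759.267 L/min
Total = 759.267 + 253.605 = 1012.872 L/min

1012.872 L/min


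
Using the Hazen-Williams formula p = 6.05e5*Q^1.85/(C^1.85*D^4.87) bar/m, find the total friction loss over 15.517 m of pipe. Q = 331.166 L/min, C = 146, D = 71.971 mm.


Q^1.85 = 45929
C^1.85 = 10094
D^4.87 = 1.1075e+09
p/m = 0.0024856 bar/m
p_total = 0.0024856 * 15.517 = 0.038569 bar

0.038569 bar


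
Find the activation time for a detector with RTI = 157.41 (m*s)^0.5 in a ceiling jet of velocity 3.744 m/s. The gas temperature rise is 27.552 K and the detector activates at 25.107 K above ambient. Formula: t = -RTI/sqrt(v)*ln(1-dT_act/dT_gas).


dT_act/dT_gas = 0.91126
ln(1 - 0.91126) = -2.4220
t = -157.41 / sqrt(3.744) * -2.4220 = 197.04 s

197.04 s


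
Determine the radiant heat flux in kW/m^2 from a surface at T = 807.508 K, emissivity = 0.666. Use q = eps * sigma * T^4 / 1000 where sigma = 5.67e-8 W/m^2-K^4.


T^4 = 4.2519e+11
q = 0.666 * 5.67e-8 * 4.2519e+11 / 1000 = 16.056 kW/m^2

16.056 kW/m^2


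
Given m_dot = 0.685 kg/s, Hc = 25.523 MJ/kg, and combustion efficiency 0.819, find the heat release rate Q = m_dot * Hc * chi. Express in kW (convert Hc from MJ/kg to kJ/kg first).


Hc = 25.523 MJ/kg = 25.523 * 1000 kJ/kg = 25523 kJ/kg
Q = 0.685 kg/s * 25523 kJ/kg * 0.819 = 14319 kW

14319 kW


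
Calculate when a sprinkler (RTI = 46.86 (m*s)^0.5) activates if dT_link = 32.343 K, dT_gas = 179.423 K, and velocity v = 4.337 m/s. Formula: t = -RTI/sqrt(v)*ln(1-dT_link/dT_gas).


dT_link/dT_gas = 0.18026
ln(1 - 0.18026) = -0.19877
t = -46.86 / sqrt(4.337) * -0.19877 = 4.4726 s

4.4726 s


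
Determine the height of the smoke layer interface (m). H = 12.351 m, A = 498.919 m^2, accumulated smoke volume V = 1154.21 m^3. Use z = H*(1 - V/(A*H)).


V/(A*H) = 0.18731
1 - 0.18731 = 0.81269
z = 12.351 * 0.81269 = 10.038 m

10.038 m


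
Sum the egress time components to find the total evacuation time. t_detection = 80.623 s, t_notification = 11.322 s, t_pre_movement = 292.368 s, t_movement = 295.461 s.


Total = 80.623 + 11.322 + 292.368 + 295.461 = 679.774 s

679.774 s


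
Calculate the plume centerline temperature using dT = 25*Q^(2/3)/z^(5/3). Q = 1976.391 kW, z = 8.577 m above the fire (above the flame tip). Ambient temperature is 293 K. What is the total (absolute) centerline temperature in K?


Q^(2/3) = 157.49
z^(5/3) = 35.938
dT = 25 * 157.49 / 35.938 = 109.55 K
T = 293 + 109.55 = 402.55 K

402.55 K


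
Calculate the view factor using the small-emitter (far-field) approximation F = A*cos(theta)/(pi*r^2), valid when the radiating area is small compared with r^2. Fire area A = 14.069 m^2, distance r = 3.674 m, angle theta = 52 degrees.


cos(52 deg) = 0.61566
pi*r^2 = 42.406
F = 14.069 * 0.61566 / 42.406 = 0.20426

0.20426


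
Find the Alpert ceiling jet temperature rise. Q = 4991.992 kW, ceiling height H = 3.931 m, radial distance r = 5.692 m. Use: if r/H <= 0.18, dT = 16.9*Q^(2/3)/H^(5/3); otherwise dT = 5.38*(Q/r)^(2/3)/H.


r/H = 5.692 / 3.931 = 1.4480
r/H > 0.18, so dT = 5.38*(Q/r)^(2/3)/H
Q/r = 877.02
(Q/r)^(2/3) = 91.623
dT = 5.38 * 91.623 / 3.931 = 125.40 K

125.40 K


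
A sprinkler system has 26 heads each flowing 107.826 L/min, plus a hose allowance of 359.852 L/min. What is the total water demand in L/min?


Sprinkler demand = 26 * 107.826 = 2803.476 L/min
Total = 2803.476 + 359.852 = 3163.328 L/min

3163.328 L/min


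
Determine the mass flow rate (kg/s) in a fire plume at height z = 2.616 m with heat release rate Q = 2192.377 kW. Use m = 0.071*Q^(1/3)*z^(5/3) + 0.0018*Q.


Q^(1/3) = 12.991
z^(5/3) = 4.9666
First term = 0.071 * 12.991 * 4.9666 = 4.5810
Second term = 0.0018 * 2192.377 = 3.9463
m = 8.5273 kg/s

8.5273 kg/s


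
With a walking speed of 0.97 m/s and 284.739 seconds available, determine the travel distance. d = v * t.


d = 0.97 * 284.739 = 276.20 m

276.20 m


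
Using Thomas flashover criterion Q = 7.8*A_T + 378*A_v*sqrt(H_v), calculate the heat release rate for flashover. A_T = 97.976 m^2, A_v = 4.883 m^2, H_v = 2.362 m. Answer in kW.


7.8*A_T = 764.21
sqrt(H_v) = 1.5369
378*A_v*sqrt(H_v) = 2836.7
Q = 764.21 + 2836.7 = 3600.9 kW

3600.9 kW


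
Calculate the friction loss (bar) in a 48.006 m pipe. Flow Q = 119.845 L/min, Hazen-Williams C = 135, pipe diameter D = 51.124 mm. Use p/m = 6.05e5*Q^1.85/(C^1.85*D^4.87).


Q^1.85 = 7005.6
C^1.85 = 8732.1
D^4.87 = 2.0941e+08
p/m = 0.0023178 bar/m
p_total = 0.0023178 * 48.006 = 0.11127 bar

0.11127 bar


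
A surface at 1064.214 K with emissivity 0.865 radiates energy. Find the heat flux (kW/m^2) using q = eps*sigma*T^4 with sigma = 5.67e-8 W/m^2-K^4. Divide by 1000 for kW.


T^4 = 1.2827e+12
q = 0.865 * 5.67e-8 * 1.2827e+12 / 1000 = 62.909 kW/m^2

62.909 kW/m^2


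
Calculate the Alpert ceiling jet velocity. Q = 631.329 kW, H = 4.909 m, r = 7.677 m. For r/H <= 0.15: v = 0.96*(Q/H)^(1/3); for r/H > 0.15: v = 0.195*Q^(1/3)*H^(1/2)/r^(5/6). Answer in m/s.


r/H = 7.677 / 4.909 = 1.5639
r/H > 0.15, so v = 0.195*Q^(1/3)*H^(1/2)/r^(5/6)
Q^(1/3) = 8.5786
H^(1/2) = 2.2156
r^(5/6) = 5.4659
v = 0.195 * 8.5786 * 2.2156 / 5.4659 = 0.67809 m/s

0.67809 m/s


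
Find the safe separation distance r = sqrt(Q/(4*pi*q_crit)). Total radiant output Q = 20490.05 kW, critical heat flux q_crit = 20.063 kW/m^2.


4*pi*q_crit = 252.12
Q/(4*pi*q_crit) = 81.271
r = sqrt(81.271) = 9.0151 m

9.0151 m


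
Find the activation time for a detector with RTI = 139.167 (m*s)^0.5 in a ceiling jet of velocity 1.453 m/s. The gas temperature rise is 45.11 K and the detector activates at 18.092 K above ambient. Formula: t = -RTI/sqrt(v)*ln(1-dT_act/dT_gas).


dT_act/dT_gas = 0.40106
ln(1 - 0.40106) = -0.51260
t = -139.167 / sqrt(1.453) * -0.51260 = 59.181 s

59.181 s


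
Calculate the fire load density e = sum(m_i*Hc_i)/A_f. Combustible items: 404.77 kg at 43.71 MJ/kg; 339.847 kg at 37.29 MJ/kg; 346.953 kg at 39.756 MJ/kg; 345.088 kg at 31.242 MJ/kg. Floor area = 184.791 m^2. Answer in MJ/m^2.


Total energy = 404.77*43.71 + 339.847*37.29 + 346.953*39.756 + 345.088*31.242
= 17692.50 + 12672.89 + 13793.46 + 10781.24
= 54940.09 MJ
e = 54940.09 / 184.791 = 297.31 MJ/m^2

297.31 MJ/m^2


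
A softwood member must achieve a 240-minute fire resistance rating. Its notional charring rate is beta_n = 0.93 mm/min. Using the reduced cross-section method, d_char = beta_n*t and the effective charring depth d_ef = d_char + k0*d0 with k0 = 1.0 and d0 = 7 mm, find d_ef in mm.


d_char = 0.93 * 240 = 223.2 mm
d_ef = 223.2 + 1.0*7 = 230.2 mm

230.2 mm


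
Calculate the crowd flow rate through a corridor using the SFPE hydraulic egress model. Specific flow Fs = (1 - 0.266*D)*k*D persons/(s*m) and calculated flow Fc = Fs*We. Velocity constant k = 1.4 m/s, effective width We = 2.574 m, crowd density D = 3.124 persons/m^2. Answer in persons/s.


1 - 0.266*D = 1 - 0.266*3.124 = 0.16902
Fs = 0.16902 * 1.4 * 3.124 = 0.73921 persons/(s*m)
Fc = 0.73921 * 2.574 = 1.9027 persons/s

1.9027 persons/s


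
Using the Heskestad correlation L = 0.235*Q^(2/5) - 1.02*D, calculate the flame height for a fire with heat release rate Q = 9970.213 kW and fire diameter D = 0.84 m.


Q^(2/5) = 39.763
0.235 * Q^(2/5) = 9.3444
1.02 * D = 0.85680
L = 8.4876 m

8.4876 m


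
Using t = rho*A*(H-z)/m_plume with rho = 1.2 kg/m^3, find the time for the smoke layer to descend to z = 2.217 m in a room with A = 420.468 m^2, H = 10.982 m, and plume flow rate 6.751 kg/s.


H - z = 8.765 m
t = 1.2 * 420.468 * 8.765 / 6.751 = 655.09 s

655.09 s


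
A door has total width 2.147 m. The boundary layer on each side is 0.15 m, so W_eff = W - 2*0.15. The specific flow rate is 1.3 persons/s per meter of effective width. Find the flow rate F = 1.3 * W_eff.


W_eff = 2.147 - 0.30 = 1.847 m
F = 1.3 * 1.847 = 2.4011 persons/s

2.4011 persons/s


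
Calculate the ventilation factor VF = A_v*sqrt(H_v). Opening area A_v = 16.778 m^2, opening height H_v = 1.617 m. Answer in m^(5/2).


sqrt(H_v) = 1.2716
VF = 16.778 * 1.2716 = 21.335 m^(5/2)

21.335 m^(5/2)


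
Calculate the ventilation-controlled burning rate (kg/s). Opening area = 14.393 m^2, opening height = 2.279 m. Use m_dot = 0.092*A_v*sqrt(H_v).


sqrt(H_v) = 1.5096
m_dot = 0.092 * 14.393 * 1.5096 = 1.9990 kg/s

1.9990 kg/s


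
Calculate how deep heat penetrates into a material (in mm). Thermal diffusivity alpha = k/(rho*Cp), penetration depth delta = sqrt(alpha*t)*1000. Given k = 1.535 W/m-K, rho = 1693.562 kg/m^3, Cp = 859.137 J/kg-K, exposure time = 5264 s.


alpha = 1.535 / (1693.562 * 859.137) = 1.0550e-06 m^2/s
alpha * t = 0.0055534
delta = sqrt(0.0055534) * 1000 = 74.521 mm

74.521 mm


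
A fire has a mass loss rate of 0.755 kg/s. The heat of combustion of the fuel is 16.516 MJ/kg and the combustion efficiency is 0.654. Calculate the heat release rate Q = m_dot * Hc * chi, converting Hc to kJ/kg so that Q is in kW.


Hc = 16.516 MJ/kg = 16.516 * 1000 kJ/kg = 16516 kJ/kg
Q = 0.755 kg/s * 16516 kJ/kg * 0.654 = 8155.1 kW

8155.1 kW


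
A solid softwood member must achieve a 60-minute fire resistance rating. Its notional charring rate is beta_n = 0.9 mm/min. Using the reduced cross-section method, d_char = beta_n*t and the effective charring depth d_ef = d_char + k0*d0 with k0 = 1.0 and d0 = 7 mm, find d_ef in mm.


d_char = 0.9 * 60 = 54 mm
d_ef = 54 + 1.0*7 = 61 mm

61 mm


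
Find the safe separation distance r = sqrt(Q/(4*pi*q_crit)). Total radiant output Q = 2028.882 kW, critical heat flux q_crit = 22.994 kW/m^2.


4*pi*q_crit = 288.95
Q/(4*pi*q_crit) = 7.0215
r = sqrt(7.0215) = 2.6498 m

2.6498 m


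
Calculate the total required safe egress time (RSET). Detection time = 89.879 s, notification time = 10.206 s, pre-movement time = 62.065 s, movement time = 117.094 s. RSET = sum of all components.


Total = 89.879 + 10.206 + 62.065 + 117.094 = 279.244 s

279.244 s


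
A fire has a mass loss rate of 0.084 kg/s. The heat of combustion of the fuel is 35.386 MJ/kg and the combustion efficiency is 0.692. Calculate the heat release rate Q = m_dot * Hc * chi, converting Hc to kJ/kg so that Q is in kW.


Hc = 35.386 MJ/kg = 35.386 * 1000 kJ/kg = 35386 kJ/kg
Q = 0.084 kg/s * 35386 kJ/kg * 0.692 = 2056.9 kW

2056.9 kW


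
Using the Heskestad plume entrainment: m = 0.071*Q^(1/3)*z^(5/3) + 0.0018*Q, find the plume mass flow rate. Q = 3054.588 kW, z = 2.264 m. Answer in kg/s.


Q^(1/3) = 14.509
z^(5/3) = 3.9036
First term = 0.071 * 14.509 * 3.9036 = 4.0213
Second term = 0.0018 * 3054.588 = 5.4983
m = 9.5196 kg/s

9.5196 kg/s


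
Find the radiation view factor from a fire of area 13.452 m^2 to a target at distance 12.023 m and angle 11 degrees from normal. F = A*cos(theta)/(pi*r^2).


cos(11 deg) = 0.98163
pi*r^2 = 454.13
F = 13.452 * 0.98163 / 454.13 = 0.029078

0.029078


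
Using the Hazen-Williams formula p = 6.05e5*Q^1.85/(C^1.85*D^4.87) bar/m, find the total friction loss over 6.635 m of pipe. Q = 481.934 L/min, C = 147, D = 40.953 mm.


Q^1.85 = 91945
C^1.85 = 10222
D^4.87 = 7.1094e+07
p/m = 0.076544 bar/m
p_total = 0.076544 * 6.635 = 0.50787 bar

0.50787 bar


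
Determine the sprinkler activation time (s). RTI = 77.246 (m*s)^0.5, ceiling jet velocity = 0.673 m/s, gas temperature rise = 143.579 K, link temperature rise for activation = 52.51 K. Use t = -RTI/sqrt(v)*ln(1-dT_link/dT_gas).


dT_link/dT_gas = 0.36572
ln(1 - 0.36572) = -0.45527
t = -77.246 / sqrt(0.673) * -0.45527 = 42.868 s

42.868 s


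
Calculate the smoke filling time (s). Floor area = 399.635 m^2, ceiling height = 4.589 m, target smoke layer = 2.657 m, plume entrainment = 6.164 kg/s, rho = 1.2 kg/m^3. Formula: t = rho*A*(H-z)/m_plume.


H - z = 1.932 m
t = 1.2 * 399.635 * 1.932 / 6.164 = 150.31 s

150.31 s


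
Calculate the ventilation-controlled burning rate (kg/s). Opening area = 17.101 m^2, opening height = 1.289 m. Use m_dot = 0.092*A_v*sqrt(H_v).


sqrt(H_v) = 1.1353
m_dot = 0.092 * 17.101 * 1.1353 = 1.7862 kg/s

1.7862 kg/s


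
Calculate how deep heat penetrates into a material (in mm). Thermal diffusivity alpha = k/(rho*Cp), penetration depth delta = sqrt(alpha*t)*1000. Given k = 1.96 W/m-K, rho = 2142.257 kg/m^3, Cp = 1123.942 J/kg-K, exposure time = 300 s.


alpha = 1.96 / (2142.257 * 1123.942) = 8.1403e-07 m^2/s
alpha * t = 0.00024421
delta = sqrt(0.00024421) * 1000 = 15.627 mm

15.627 mm


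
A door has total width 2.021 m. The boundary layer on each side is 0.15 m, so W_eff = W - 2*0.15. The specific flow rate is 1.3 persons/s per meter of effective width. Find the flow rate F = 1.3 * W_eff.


W_eff = 2.021 - 0.30 = 1.721 m
F = 1.3 * 1.721 = 2.2373 persons/s

2.2373 persons/s


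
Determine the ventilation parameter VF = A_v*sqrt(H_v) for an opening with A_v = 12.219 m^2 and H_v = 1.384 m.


sqrt(H_v) = 1.1764
VF = 12.219 * 1.1764 = 14.375 m^(5/2)

14.375 m^(5/2)


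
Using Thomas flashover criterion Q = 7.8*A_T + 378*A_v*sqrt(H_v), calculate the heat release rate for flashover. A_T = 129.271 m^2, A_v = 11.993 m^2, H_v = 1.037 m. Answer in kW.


7.8*A_T = 1008.3
sqrt(H_v) = 1.0183
378*A_v*sqrt(H_v) = 4616.5
Q = 1008.3 + 4616.5 = 5624.8 kW

5624.8 kW


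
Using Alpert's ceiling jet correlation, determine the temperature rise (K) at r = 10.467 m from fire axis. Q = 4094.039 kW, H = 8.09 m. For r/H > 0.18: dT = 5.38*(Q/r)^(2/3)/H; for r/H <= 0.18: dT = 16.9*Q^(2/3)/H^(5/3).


r/H = 10.467 / 8.09 = 1.2938
r/H > 0.18, so dT = 5.38*(Q/r)^(2/3)/H
Q/r = 391.14
(Q/r)^(2/3) = 53.484
dT = 5.38 * 53.484 / 8.09 = 35.568 K

35.568 K


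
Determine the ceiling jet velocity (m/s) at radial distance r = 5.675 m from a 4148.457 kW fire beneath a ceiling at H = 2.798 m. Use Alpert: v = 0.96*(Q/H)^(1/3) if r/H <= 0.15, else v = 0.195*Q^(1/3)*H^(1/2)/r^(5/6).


r/H = 5.675 / 2.798 = 2.0282
r/H > 0.15, so v = 0.195*Q^(1/3)*H^(1/2)/r^(5/6)
Q^(1/3) = 16.068
H^(1/2) = 1.6727
r^(5/6) = 4.2492
v = 0.195 * 16.068 * 1.6727 / 4.2492 = 1.2334 m/s

1.2334 m/s


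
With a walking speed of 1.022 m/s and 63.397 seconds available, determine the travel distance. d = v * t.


d = 1.022 * 63.397 = 64.792 m

64.792 m


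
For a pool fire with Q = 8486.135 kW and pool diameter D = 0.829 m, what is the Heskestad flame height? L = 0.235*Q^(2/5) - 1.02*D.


Q^(2/5) = 37.281
0.235 * Q^(2/5) = 8.7610
1.02 * D = 0.84558
L = 7.9154 m

7.9154 m
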